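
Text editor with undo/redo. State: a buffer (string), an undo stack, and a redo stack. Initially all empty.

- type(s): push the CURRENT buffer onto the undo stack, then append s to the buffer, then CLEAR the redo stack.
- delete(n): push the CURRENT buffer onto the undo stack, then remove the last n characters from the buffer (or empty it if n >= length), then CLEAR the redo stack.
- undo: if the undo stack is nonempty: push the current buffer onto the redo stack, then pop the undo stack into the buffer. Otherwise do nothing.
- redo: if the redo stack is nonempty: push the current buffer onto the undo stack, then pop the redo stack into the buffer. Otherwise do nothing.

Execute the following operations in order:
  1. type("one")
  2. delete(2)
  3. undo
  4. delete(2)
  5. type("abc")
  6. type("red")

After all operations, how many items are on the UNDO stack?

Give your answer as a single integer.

Answer: 4

Derivation:
After op 1 (type): buf='one' undo_depth=1 redo_depth=0
After op 2 (delete): buf='o' undo_depth=2 redo_depth=0
After op 3 (undo): buf='one' undo_depth=1 redo_depth=1
After op 4 (delete): buf='o' undo_depth=2 redo_depth=0
After op 5 (type): buf='oabc' undo_depth=3 redo_depth=0
After op 6 (type): buf='oabcred' undo_depth=4 redo_depth=0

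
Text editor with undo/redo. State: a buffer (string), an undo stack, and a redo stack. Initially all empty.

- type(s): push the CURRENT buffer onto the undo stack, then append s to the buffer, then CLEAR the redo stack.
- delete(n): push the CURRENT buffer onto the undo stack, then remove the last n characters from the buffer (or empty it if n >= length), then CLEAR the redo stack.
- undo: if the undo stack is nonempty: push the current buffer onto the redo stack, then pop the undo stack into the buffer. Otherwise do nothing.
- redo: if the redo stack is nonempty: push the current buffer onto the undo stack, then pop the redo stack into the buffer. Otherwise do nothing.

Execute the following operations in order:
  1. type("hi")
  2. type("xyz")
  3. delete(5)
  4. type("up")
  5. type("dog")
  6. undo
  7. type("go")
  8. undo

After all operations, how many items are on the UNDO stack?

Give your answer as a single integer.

Answer: 4

Derivation:
After op 1 (type): buf='hi' undo_depth=1 redo_depth=0
After op 2 (type): buf='hixyz' undo_depth=2 redo_depth=0
After op 3 (delete): buf='(empty)' undo_depth=3 redo_depth=0
After op 4 (type): buf='up' undo_depth=4 redo_depth=0
After op 5 (type): buf='updog' undo_depth=5 redo_depth=0
After op 6 (undo): buf='up' undo_depth=4 redo_depth=1
After op 7 (type): buf='upgo' undo_depth=5 redo_depth=0
After op 8 (undo): buf='up' undo_depth=4 redo_depth=1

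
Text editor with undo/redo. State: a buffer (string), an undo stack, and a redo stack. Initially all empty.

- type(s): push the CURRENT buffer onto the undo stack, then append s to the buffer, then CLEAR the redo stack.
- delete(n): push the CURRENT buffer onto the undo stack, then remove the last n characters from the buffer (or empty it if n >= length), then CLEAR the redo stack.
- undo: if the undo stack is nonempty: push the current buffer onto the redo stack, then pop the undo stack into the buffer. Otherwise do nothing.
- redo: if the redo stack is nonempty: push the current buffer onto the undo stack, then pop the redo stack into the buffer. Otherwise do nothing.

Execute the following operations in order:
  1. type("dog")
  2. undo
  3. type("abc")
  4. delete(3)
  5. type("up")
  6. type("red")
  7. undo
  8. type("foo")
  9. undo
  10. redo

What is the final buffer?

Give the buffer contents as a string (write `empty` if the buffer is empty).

After op 1 (type): buf='dog' undo_depth=1 redo_depth=0
After op 2 (undo): buf='(empty)' undo_depth=0 redo_depth=1
After op 3 (type): buf='abc' undo_depth=1 redo_depth=0
After op 4 (delete): buf='(empty)' undo_depth=2 redo_depth=0
After op 5 (type): buf='up' undo_depth=3 redo_depth=0
After op 6 (type): buf='upred' undo_depth=4 redo_depth=0
After op 7 (undo): buf='up' undo_depth=3 redo_depth=1
After op 8 (type): buf='upfoo' undo_depth=4 redo_depth=0
After op 9 (undo): buf='up' undo_depth=3 redo_depth=1
After op 10 (redo): buf='upfoo' undo_depth=4 redo_depth=0

Answer: upfoo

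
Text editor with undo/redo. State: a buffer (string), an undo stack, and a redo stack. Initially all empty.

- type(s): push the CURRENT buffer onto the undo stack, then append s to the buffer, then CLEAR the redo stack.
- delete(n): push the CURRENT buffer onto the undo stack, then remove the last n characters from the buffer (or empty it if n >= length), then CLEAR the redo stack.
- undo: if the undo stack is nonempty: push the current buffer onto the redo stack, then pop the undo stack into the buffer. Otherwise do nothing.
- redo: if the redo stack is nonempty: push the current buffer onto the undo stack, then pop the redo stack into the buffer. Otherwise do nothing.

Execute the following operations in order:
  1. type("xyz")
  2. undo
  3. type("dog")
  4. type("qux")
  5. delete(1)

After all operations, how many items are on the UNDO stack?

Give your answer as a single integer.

After op 1 (type): buf='xyz' undo_depth=1 redo_depth=0
After op 2 (undo): buf='(empty)' undo_depth=0 redo_depth=1
After op 3 (type): buf='dog' undo_depth=1 redo_depth=0
After op 4 (type): buf='dogqux' undo_depth=2 redo_depth=0
After op 5 (delete): buf='dogqu' undo_depth=3 redo_depth=0

Answer: 3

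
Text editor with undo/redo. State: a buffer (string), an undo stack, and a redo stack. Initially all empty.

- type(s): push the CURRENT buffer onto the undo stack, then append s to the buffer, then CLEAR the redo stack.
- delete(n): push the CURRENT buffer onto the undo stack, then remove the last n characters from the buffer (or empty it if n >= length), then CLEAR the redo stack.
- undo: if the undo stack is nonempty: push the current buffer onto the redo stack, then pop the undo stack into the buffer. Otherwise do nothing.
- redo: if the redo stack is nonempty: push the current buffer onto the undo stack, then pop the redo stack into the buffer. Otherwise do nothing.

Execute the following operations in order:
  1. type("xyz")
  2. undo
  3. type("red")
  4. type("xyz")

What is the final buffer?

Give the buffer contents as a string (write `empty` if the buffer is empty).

After op 1 (type): buf='xyz' undo_depth=1 redo_depth=0
After op 2 (undo): buf='(empty)' undo_depth=0 redo_depth=1
After op 3 (type): buf='red' undo_depth=1 redo_depth=0
After op 4 (type): buf='redxyz' undo_depth=2 redo_depth=0

Answer: redxyz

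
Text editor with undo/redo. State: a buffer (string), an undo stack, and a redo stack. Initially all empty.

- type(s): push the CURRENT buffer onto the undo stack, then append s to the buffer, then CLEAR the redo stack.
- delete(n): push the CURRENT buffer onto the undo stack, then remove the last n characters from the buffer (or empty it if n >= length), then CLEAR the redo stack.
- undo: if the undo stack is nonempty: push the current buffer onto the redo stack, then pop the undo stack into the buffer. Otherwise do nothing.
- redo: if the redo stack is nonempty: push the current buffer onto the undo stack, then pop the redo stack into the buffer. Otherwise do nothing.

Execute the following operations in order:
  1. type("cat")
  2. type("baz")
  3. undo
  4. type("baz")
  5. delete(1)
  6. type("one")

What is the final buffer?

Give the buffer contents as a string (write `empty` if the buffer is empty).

Answer: catbaone

Derivation:
After op 1 (type): buf='cat' undo_depth=1 redo_depth=0
After op 2 (type): buf='catbaz' undo_depth=2 redo_depth=0
After op 3 (undo): buf='cat' undo_depth=1 redo_depth=1
After op 4 (type): buf='catbaz' undo_depth=2 redo_depth=0
After op 5 (delete): buf='catba' undo_depth=3 redo_depth=0
After op 6 (type): buf='catbaone' undo_depth=4 redo_depth=0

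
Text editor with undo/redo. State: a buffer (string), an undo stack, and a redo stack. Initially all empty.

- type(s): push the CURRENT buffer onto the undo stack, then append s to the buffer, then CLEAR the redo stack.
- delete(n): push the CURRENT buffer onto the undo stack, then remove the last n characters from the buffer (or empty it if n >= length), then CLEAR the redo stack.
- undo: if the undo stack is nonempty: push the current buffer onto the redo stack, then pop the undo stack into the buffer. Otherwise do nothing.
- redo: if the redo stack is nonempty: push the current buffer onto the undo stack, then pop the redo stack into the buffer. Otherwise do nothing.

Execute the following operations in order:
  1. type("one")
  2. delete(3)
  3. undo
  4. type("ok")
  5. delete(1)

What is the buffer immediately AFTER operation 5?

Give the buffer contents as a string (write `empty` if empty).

Answer: oneo

Derivation:
After op 1 (type): buf='one' undo_depth=1 redo_depth=0
After op 2 (delete): buf='(empty)' undo_depth=2 redo_depth=0
After op 3 (undo): buf='one' undo_depth=1 redo_depth=1
After op 4 (type): buf='oneok' undo_depth=2 redo_depth=0
After op 5 (delete): buf='oneo' undo_depth=3 redo_depth=0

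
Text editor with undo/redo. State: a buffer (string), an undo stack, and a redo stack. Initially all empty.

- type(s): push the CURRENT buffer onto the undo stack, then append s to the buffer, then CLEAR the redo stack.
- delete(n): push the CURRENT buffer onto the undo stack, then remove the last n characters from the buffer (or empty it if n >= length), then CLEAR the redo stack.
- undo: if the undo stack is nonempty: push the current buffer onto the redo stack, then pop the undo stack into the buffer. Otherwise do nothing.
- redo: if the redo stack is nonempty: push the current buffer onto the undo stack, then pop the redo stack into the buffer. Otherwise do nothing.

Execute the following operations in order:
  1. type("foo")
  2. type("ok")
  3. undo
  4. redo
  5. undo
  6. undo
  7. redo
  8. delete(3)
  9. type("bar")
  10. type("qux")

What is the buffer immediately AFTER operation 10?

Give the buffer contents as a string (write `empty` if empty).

After op 1 (type): buf='foo' undo_depth=1 redo_depth=0
After op 2 (type): buf='foook' undo_depth=2 redo_depth=0
After op 3 (undo): buf='foo' undo_depth=1 redo_depth=1
After op 4 (redo): buf='foook' undo_depth=2 redo_depth=0
After op 5 (undo): buf='foo' undo_depth=1 redo_depth=1
After op 6 (undo): buf='(empty)' undo_depth=0 redo_depth=2
After op 7 (redo): buf='foo' undo_depth=1 redo_depth=1
After op 8 (delete): buf='(empty)' undo_depth=2 redo_depth=0
After op 9 (type): buf='bar' undo_depth=3 redo_depth=0
After op 10 (type): buf='barqux' undo_depth=4 redo_depth=0

Answer: barqux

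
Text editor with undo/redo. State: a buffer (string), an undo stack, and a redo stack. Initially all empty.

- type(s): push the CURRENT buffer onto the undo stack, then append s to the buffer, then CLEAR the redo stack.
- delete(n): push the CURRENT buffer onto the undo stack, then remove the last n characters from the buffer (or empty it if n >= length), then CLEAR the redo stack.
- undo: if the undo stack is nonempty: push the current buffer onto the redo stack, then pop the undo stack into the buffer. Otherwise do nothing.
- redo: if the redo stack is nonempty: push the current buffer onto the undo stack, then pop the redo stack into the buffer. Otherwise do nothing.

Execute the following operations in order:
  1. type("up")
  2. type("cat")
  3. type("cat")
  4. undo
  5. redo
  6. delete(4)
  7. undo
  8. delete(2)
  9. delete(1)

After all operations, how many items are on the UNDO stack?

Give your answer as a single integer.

After op 1 (type): buf='up' undo_depth=1 redo_depth=0
After op 2 (type): buf='upcat' undo_depth=2 redo_depth=0
After op 3 (type): buf='upcatcat' undo_depth=3 redo_depth=0
After op 4 (undo): buf='upcat' undo_depth=2 redo_depth=1
After op 5 (redo): buf='upcatcat' undo_depth=3 redo_depth=0
After op 6 (delete): buf='upca' undo_depth=4 redo_depth=0
After op 7 (undo): buf='upcatcat' undo_depth=3 redo_depth=1
After op 8 (delete): buf='upcatc' undo_depth=4 redo_depth=0
After op 9 (delete): buf='upcat' undo_depth=5 redo_depth=0

Answer: 5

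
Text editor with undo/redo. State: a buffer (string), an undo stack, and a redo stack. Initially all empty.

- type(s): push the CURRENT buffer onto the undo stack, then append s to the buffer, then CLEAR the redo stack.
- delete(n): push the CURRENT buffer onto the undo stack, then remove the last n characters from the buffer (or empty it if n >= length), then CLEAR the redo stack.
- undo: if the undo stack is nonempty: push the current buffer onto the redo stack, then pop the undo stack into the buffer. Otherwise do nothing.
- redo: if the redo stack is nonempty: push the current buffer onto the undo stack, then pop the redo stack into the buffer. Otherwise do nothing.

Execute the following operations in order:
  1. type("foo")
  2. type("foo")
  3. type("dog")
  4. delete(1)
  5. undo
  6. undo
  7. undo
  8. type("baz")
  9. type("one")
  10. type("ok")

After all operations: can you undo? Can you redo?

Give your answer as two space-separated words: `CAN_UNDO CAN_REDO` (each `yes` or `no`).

After op 1 (type): buf='foo' undo_depth=1 redo_depth=0
After op 2 (type): buf='foofoo' undo_depth=2 redo_depth=0
After op 3 (type): buf='foofoodog' undo_depth=3 redo_depth=0
After op 4 (delete): buf='foofoodo' undo_depth=4 redo_depth=0
After op 5 (undo): buf='foofoodog' undo_depth=3 redo_depth=1
After op 6 (undo): buf='foofoo' undo_depth=2 redo_depth=2
After op 7 (undo): buf='foo' undo_depth=1 redo_depth=3
After op 8 (type): buf='foobaz' undo_depth=2 redo_depth=0
After op 9 (type): buf='foobazone' undo_depth=3 redo_depth=0
After op 10 (type): buf='foobazoneok' undo_depth=4 redo_depth=0

Answer: yes no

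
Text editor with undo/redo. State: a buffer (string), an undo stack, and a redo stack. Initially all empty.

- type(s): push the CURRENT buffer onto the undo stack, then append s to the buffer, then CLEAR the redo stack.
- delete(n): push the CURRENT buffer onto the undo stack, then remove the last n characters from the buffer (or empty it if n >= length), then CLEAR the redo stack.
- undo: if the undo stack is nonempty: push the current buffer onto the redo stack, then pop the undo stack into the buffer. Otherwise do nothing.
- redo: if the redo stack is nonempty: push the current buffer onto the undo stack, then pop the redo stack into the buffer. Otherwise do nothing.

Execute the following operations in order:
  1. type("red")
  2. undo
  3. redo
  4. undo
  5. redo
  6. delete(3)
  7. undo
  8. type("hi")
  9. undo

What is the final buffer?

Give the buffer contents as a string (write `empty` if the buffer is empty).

Answer: red

Derivation:
After op 1 (type): buf='red' undo_depth=1 redo_depth=0
After op 2 (undo): buf='(empty)' undo_depth=0 redo_depth=1
After op 3 (redo): buf='red' undo_depth=1 redo_depth=0
After op 4 (undo): buf='(empty)' undo_depth=0 redo_depth=1
After op 5 (redo): buf='red' undo_depth=1 redo_depth=0
After op 6 (delete): buf='(empty)' undo_depth=2 redo_depth=0
After op 7 (undo): buf='red' undo_depth=1 redo_depth=1
After op 8 (type): buf='redhi' undo_depth=2 redo_depth=0
After op 9 (undo): buf='red' undo_depth=1 redo_depth=1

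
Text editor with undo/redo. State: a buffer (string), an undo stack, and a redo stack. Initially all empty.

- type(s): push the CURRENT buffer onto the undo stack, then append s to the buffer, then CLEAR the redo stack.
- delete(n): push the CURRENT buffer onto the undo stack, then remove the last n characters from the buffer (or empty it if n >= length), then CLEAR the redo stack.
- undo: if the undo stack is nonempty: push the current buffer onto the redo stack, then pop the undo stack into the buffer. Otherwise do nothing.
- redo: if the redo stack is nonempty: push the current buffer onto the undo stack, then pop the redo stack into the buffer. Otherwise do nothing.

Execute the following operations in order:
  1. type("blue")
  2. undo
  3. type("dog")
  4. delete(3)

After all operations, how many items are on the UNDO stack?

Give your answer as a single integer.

Answer: 2

Derivation:
After op 1 (type): buf='blue' undo_depth=1 redo_depth=0
After op 2 (undo): buf='(empty)' undo_depth=0 redo_depth=1
After op 3 (type): buf='dog' undo_depth=1 redo_depth=0
After op 4 (delete): buf='(empty)' undo_depth=2 redo_depth=0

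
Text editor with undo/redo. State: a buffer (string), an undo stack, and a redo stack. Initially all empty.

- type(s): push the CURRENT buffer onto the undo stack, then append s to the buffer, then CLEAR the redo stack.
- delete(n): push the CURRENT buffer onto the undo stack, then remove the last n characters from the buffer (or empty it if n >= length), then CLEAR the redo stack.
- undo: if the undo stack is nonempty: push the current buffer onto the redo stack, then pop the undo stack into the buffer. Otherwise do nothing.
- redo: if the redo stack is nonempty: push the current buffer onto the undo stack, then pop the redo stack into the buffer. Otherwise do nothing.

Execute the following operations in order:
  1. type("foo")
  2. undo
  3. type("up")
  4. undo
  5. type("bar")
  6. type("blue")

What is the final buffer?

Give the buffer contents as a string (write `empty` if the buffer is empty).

Answer: barblue

Derivation:
After op 1 (type): buf='foo' undo_depth=1 redo_depth=0
After op 2 (undo): buf='(empty)' undo_depth=0 redo_depth=1
After op 3 (type): buf='up' undo_depth=1 redo_depth=0
After op 4 (undo): buf='(empty)' undo_depth=0 redo_depth=1
After op 5 (type): buf='bar' undo_depth=1 redo_depth=0
After op 6 (type): buf='barblue' undo_depth=2 redo_depth=0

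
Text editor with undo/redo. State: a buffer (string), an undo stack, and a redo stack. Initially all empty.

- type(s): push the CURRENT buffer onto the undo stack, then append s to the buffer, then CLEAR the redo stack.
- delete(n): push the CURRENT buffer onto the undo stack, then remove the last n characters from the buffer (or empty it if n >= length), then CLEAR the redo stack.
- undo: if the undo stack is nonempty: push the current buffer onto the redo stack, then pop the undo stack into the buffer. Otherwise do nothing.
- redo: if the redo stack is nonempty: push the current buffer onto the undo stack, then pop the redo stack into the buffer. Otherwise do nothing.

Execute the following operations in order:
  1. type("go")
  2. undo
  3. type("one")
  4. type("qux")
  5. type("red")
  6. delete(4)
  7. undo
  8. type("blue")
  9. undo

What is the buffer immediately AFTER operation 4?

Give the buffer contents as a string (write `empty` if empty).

Answer: onequx

Derivation:
After op 1 (type): buf='go' undo_depth=1 redo_depth=0
After op 2 (undo): buf='(empty)' undo_depth=0 redo_depth=1
After op 3 (type): buf='one' undo_depth=1 redo_depth=0
After op 4 (type): buf='onequx' undo_depth=2 redo_depth=0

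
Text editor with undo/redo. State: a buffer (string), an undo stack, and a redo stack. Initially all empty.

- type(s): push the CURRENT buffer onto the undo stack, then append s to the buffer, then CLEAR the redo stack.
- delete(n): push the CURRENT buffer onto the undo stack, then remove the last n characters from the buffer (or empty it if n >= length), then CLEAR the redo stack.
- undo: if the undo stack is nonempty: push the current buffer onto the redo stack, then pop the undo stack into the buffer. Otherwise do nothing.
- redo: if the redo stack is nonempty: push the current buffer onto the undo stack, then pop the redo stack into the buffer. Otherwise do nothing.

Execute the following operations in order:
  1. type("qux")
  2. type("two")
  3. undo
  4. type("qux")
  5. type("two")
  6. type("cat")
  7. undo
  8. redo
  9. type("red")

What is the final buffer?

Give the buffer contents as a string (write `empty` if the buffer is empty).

Answer: quxquxtwocatred

Derivation:
After op 1 (type): buf='qux' undo_depth=1 redo_depth=0
After op 2 (type): buf='quxtwo' undo_depth=2 redo_depth=0
After op 3 (undo): buf='qux' undo_depth=1 redo_depth=1
After op 4 (type): buf='quxqux' undo_depth=2 redo_depth=0
After op 5 (type): buf='quxquxtwo' undo_depth=3 redo_depth=0
After op 6 (type): buf='quxquxtwocat' undo_depth=4 redo_depth=0
After op 7 (undo): buf='quxquxtwo' undo_depth=3 redo_depth=1
After op 8 (redo): buf='quxquxtwocat' undo_depth=4 redo_depth=0
After op 9 (type): buf='quxquxtwocatred' undo_depth=5 redo_depth=0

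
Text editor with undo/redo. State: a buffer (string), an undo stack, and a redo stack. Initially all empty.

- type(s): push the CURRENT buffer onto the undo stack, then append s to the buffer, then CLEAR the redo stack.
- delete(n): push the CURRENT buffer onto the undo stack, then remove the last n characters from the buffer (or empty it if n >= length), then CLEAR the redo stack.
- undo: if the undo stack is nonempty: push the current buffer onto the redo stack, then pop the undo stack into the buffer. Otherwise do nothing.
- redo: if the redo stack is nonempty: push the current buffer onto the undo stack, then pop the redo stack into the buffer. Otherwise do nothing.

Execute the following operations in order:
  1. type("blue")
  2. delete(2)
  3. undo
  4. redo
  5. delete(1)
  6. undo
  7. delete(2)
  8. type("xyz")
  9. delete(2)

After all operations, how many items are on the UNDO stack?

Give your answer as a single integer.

Answer: 5

Derivation:
After op 1 (type): buf='blue' undo_depth=1 redo_depth=0
After op 2 (delete): buf='bl' undo_depth=2 redo_depth=0
After op 3 (undo): buf='blue' undo_depth=1 redo_depth=1
After op 4 (redo): buf='bl' undo_depth=2 redo_depth=0
After op 5 (delete): buf='b' undo_depth=3 redo_depth=0
After op 6 (undo): buf='bl' undo_depth=2 redo_depth=1
After op 7 (delete): buf='(empty)' undo_depth=3 redo_depth=0
After op 8 (type): buf='xyz' undo_depth=4 redo_depth=0
After op 9 (delete): buf='x' undo_depth=5 redo_depth=0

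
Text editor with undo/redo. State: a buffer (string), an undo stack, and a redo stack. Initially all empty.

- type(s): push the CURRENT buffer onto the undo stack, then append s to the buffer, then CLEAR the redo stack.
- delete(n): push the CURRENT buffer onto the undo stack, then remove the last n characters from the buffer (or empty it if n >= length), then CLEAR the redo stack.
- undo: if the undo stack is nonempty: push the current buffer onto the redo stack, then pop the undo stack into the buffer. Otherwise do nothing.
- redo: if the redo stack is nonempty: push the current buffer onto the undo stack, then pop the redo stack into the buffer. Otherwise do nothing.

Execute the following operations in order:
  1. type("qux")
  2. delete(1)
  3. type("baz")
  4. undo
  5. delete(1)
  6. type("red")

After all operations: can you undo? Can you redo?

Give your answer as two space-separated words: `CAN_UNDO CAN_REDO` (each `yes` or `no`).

Answer: yes no

Derivation:
After op 1 (type): buf='qux' undo_depth=1 redo_depth=0
After op 2 (delete): buf='qu' undo_depth=2 redo_depth=0
After op 3 (type): buf='qubaz' undo_depth=3 redo_depth=0
After op 4 (undo): buf='qu' undo_depth=2 redo_depth=1
After op 5 (delete): buf='q' undo_depth=3 redo_depth=0
After op 6 (type): buf='qred' undo_depth=4 redo_depth=0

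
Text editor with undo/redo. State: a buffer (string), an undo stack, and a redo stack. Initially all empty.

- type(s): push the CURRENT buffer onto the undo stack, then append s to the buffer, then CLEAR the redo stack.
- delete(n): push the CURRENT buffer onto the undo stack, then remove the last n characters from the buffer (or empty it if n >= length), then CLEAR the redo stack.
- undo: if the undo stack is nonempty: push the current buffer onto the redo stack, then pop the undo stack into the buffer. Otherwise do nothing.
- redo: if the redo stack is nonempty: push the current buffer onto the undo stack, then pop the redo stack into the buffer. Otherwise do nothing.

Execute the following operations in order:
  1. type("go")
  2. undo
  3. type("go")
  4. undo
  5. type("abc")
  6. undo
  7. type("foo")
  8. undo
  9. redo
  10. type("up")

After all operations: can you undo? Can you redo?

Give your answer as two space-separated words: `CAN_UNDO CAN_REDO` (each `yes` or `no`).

After op 1 (type): buf='go' undo_depth=1 redo_depth=0
After op 2 (undo): buf='(empty)' undo_depth=0 redo_depth=1
After op 3 (type): buf='go' undo_depth=1 redo_depth=0
After op 4 (undo): buf='(empty)' undo_depth=0 redo_depth=1
After op 5 (type): buf='abc' undo_depth=1 redo_depth=0
After op 6 (undo): buf='(empty)' undo_depth=0 redo_depth=1
After op 7 (type): buf='foo' undo_depth=1 redo_depth=0
After op 8 (undo): buf='(empty)' undo_depth=0 redo_depth=1
After op 9 (redo): buf='foo' undo_depth=1 redo_depth=0
After op 10 (type): buf='fooup' undo_depth=2 redo_depth=0

Answer: yes no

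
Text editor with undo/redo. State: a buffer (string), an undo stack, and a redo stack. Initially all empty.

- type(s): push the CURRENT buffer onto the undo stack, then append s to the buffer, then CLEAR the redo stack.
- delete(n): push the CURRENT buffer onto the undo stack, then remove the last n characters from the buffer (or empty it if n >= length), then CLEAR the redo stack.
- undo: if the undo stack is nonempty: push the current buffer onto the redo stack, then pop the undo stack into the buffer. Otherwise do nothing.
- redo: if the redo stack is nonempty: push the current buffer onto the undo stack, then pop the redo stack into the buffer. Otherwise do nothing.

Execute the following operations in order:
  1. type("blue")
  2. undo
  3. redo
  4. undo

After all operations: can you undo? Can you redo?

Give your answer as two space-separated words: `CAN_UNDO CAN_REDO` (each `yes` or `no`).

After op 1 (type): buf='blue' undo_depth=1 redo_depth=0
After op 2 (undo): buf='(empty)' undo_depth=0 redo_depth=1
After op 3 (redo): buf='blue' undo_depth=1 redo_depth=0
After op 4 (undo): buf='(empty)' undo_depth=0 redo_depth=1

Answer: no yes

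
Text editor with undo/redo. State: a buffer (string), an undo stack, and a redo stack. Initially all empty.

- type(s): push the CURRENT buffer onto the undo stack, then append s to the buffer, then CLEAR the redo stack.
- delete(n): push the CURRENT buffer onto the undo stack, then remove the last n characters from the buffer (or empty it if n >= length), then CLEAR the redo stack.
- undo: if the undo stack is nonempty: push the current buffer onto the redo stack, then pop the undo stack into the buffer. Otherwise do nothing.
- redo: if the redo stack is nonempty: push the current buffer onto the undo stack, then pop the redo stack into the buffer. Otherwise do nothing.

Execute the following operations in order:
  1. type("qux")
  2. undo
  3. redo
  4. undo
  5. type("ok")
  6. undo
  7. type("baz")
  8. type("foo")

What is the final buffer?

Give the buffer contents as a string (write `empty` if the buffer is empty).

Answer: bazfoo

Derivation:
After op 1 (type): buf='qux' undo_depth=1 redo_depth=0
After op 2 (undo): buf='(empty)' undo_depth=0 redo_depth=1
After op 3 (redo): buf='qux' undo_depth=1 redo_depth=0
After op 4 (undo): buf='(empty)' undo_depth=0 redo_depth=1
After op 5 (type): buf='ok' undo_depth=1 redo_depth=0
After op 6 (undo): buf='(empty)' undo_depth=0 redo_depth=1
After op 7 (type): buf='baz' undo_depth=1 redo_depth=0
After op 8 (type): buf='bazfoo' undo_depth=2 redo_depth=0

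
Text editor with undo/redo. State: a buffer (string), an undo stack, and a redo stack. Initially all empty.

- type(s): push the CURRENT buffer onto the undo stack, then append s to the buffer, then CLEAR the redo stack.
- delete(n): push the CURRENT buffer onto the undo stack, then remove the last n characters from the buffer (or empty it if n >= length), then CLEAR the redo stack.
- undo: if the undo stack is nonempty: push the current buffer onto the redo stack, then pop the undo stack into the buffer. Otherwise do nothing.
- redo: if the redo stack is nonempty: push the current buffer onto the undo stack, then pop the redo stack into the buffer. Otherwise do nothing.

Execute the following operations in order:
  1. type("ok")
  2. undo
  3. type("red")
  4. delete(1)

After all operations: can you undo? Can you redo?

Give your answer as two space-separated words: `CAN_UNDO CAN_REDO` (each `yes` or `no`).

After op 1 (type): buf='ok' undo_depth=1 redo_depth=0
After op 2 (undo): buf='(empty)' undo_depth=0 redo_depth=1
After op 3 (type): buf='red' undo_depth=1 redo_depth=0
After op 4 (delete): buf='re' undo_depth=2 redo_depth=0

Answer: yes no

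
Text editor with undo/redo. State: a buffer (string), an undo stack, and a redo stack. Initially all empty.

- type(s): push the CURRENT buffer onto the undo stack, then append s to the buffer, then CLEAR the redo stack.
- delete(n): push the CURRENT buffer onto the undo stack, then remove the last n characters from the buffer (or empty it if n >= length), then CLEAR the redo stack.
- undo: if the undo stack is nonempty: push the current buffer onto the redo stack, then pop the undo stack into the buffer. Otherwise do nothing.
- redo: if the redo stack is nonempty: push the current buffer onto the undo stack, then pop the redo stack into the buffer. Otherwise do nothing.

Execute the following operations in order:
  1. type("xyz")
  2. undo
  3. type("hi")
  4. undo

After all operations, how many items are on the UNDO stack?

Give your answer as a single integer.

Answer: 0

Derivation:
After op 1 (type): buf='xyz' undo_depth=1 redo_depth=0
After op 2 (undo): buf='(empty)' undo_depth=0 redo_depth=1
After op 3 (type): buf='hi' undo_depth=1 redo_depth=0
After op 4 (undo): buf='(empty)' undo_depth=0 redo_depth=1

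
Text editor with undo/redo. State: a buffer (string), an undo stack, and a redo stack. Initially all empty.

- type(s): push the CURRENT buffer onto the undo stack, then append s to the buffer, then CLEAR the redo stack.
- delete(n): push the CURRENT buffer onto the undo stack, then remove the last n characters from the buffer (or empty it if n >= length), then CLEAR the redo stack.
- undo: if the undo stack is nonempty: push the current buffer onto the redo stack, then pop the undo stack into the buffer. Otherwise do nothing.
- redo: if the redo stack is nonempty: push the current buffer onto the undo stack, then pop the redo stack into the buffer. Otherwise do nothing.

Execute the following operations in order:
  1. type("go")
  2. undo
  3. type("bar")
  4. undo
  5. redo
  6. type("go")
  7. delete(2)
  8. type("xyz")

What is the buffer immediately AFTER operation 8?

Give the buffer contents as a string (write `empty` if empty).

Answer: barxyz

Derivation:
After op 1 (type): buf='go' undo_depth=1 redo_depth=0
After op 2 (undo): buf='(empty)' undo_depth=0 redo_depth=1
After op 3 (type): buf='bar' undo_depth=1 redo_depth=0
After op 4 (undo): buf='(empty)' undo_depth=0 redo_depth=1
After op 5 (redo): buf='bar' undo_depth=1 redo_depth=0
After op 6 (type): buf='bargo' undo_depth=2 redo_depth=0
After op 7 (delete): buf='bar' undo_depth=3 redo_depth=0
After op 8 (type): buf='barxyz' undo_depth=4 redo_depth=0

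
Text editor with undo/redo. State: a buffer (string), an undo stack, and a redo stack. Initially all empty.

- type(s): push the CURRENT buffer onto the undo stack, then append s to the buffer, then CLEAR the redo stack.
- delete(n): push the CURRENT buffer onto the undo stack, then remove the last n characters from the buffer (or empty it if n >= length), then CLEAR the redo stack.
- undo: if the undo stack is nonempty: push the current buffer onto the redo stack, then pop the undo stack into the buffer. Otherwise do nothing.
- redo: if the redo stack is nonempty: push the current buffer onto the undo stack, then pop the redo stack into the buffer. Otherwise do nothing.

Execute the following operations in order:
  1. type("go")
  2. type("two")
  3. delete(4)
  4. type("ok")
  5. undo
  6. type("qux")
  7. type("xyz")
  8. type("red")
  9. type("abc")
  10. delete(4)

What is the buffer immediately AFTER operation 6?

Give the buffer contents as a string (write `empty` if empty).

Answer: gqux

Derivation:
After op 1 (type): buf='go' undo_depth=1 redo_depth=0
After op 2 (type): buf='gotwo' undo_depth=2 redo_depth=0
After op 3 (delete): buf='g' undo_depth=3 redo_depth=0
After op 4 (type): buf='gok' undo_depth=4 redo_depth=0
After op 5 (undo): buf='g' undo_depth=3 redo_depth=1
After op 6 (type): buf='gqux' undo_depth=4 redo_depth=0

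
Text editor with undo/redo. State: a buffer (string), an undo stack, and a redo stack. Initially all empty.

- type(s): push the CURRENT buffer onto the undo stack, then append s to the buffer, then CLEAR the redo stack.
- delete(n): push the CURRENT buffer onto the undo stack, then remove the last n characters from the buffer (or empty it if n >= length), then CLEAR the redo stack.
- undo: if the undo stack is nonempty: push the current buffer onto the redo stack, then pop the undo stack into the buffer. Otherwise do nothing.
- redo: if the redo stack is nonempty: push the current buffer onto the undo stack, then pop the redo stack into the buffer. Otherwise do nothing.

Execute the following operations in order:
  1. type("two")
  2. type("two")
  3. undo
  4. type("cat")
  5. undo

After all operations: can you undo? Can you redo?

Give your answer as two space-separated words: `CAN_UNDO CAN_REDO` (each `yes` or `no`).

After op 1 (type): buf='two' undo_depth=1 redo_depth=0
After op 2 (type): buf='twotwo' undo_depth=2 redo_depth=0
After op 3 (undo): buf='two' undo_depth=1 redo_depth=1
After op 4 (type): buf='twocat' undo_depth=2 redo_depth=0
After op 5 (undo): buf='two' undo_depth=1 redo_depth=1

Answer: yes yes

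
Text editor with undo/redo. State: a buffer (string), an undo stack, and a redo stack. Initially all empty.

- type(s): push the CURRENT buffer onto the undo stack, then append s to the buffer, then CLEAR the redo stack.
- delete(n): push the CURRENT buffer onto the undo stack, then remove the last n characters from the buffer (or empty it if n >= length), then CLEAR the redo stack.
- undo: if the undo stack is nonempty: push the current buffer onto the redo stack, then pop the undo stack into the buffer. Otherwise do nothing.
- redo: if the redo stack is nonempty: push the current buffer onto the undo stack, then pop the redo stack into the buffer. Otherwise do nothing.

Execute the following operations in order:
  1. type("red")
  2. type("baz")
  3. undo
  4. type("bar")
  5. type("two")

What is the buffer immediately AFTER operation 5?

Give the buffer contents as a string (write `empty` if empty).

Answer: redbartwo

Derivation:
After op 1 (type): buf='red' undo_depth=1 redo_depth=0
After op 2 (type): buf='redbaz' undo_depth=2 redo_depth=0
After op 3 (undo): buf='red' undo_depth=1 redo_depth=1
After op 4 (type): buf='redbar' undo_depth=2 redo_depth=0
After op 5 (type): buf='redbartwo' undo_depth=3 redo_depth=0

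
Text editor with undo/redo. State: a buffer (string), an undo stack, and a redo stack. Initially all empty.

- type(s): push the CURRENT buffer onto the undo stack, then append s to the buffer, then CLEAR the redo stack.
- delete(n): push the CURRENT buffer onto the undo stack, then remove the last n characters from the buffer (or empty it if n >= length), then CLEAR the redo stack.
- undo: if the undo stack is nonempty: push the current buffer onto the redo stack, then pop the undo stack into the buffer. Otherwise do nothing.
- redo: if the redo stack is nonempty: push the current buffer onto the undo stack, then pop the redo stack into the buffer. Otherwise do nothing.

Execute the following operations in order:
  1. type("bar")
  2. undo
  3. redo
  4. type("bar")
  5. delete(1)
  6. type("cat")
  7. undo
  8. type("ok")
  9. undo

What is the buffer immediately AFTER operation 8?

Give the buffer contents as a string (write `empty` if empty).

Answer: barbaok

Derivation:
After op 1 (type): buf='bar' undo_depth=1 redo_depth=0
After op 2 (undo): buf='(empty)' undo_depth=0 redo_depth=1
After op 3 (redo): buf='bar' undo_depth=1 redo_depth=0
After op 4 (type): buf='barbar' undo_depth=2 redo_depth=0
After op 5 (delete): buf='barba' undo_depth=3 redo_depth=0
After op 6 (type): buf='barbacat' undo_depth=4 redo_depth=0
After op 7 (undo): buf='barba' undo_depth=3 redo_depth=1
After op 8 (type): buf='barbaok' undo_depth=4 redo_depth=0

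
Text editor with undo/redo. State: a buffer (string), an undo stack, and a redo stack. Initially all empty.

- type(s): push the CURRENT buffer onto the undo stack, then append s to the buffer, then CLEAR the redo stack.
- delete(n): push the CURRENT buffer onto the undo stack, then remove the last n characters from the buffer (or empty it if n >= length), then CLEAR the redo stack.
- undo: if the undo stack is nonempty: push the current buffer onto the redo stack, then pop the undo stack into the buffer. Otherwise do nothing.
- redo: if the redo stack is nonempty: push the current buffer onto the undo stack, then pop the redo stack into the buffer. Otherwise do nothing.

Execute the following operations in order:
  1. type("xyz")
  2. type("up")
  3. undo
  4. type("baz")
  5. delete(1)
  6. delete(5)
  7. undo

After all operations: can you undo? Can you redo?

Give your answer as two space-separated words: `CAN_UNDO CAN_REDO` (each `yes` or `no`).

Answer: yes yes

Derivation:
After op 1 (type): buf='xyz' undo_depth=1 redo_depth=0
After op 2 (type): buf='xyzup' undo_depth=2 redo_depth=0
After op 3 (undo): buf='xyz' undo_depth=1 redo_depth=1
After op 4 (type): buf='xyzbaz' undo_depth=2 redo_depth=0
After op 5 (delete): buf='xyzba' undo_depth=3 redo_depth=0
After op 6 (delete): buf='(empty)' undo_depth=4 redo_depth=0
After op 7 (undo): buf='xyzba' undo_depth=3 redo_depth=1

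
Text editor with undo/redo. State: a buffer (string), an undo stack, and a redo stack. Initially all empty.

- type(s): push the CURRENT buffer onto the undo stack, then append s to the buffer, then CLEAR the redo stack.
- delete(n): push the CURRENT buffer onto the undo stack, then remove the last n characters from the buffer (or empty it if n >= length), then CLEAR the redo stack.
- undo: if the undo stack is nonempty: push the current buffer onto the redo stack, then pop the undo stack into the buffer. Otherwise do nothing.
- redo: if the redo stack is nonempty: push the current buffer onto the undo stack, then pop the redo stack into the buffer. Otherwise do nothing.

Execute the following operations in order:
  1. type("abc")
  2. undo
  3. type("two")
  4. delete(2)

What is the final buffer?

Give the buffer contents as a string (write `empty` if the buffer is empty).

Answer: t

Derivation:
After op 1 (type): buf='abc' undo_depth=1 redo_depth=0
After op 2 (undo): buf='(empty)' undo_depth=0 redo_depth=1
After op 3 (type): buf='two' undo_depth=1 redo_depth=0
After op 4 (delete): buf='t' undo_depth=2 redo_depth=0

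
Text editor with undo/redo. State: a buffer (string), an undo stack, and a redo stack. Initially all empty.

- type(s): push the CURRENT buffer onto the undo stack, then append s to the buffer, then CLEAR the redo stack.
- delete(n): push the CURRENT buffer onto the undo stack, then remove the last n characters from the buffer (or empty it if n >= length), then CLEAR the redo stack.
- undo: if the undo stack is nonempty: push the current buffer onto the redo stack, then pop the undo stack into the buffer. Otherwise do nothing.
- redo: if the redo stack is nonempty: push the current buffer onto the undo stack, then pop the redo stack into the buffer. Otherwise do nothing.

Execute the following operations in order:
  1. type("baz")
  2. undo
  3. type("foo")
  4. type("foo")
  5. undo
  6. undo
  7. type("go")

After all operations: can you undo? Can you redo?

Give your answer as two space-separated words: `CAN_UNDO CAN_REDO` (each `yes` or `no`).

After op 1 (type): buf='baz' undo_depth=1 redo_depth=0
After op 2 (undo): buf='(empty)' undo_depth=0 redo_depth=1
After op 3 (type): buf='foo' undo_depth=1 redo_depth=0
After op 4 (type): buf='foofoo' undo_depth=2 redo_depth=0
After op 5 (undo): buf='foo' undo_depth=1 redo_depth=1
After op 6 (undo): buf='(empty)' undo_depth=0 redo_depth=2
After op 7 (type): buf='go' undo_depth=1 redo_depth=0

Answer: yes no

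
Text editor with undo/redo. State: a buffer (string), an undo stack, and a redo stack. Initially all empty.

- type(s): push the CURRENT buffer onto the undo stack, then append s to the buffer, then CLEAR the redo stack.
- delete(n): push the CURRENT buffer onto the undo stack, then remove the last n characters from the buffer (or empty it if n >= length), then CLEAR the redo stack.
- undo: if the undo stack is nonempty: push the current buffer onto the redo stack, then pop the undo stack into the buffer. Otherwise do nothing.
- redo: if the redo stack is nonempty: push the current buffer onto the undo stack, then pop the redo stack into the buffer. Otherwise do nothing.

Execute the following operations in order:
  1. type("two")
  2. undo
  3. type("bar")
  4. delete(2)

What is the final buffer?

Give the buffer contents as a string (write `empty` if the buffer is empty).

After op 1 (type): buf='two' undo_depth=1 redo_depth=0
After op 2 (undo): buf='(empty)' undo_depth=0 redo_depth=1
After op 3 (type): buf='bar' undo_depth=1 redo_depth=0
After op 4 (delete): buf='b' undo_depth=2 redo_depth=0

Answer: b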